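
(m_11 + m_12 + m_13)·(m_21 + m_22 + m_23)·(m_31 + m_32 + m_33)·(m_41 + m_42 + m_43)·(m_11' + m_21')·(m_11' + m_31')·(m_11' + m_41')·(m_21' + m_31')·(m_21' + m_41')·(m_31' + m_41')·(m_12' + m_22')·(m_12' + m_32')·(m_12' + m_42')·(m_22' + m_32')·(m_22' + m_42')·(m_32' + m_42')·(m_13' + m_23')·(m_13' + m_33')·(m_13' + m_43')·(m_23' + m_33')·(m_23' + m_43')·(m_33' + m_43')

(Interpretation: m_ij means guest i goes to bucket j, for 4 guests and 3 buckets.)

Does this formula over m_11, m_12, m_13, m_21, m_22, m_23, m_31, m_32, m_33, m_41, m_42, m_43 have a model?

Case m_11 = 0:
Case m_12 = 1:
The clause (m_22') is unit, so m_22 = 0.
The clause (m_32') is unit, so m_32 = 0.
The clause (m_42') is unit, so m_42 = 0.
Case m_21 = 1:
The clause (m_31') is unit, so m_31 = 0.
The clause (m_33) is unit, so m_33 = 1.
The clause (m_41') is unit, so m_41 = 0.
The clause (m_43) is unit, so m_43 = 1.
But (m_43') is also a unit clause — contradiction.
That branch fails; take m_21 = 0 instead.
The clause (m_23) is unit, so m_23 = 1.
The clause (m_13') is unit, so m_13 = 0.
The clause (m_33') is unit, so m_33 = 0.
The clause (m_31) is unit, so m_31 = 1.
The clause (m_41') is unit, so m_41 = 0.
The clause (m_43) is unit, so m_43 = 1.
But (m_43') is also a unit clause — contradiction.
Neither m_21 = 1 nor m_21 = 0 works.
That branch fails; take m_12 = 0 instead.
The clause (m_13) is unit, so m_13 = 1.
The clause (m_23') is unit, so m_23 = 0.
The clause (m_33') is unit, so m_33 = 0.
The clause (m_43') is unit, so m_43 = 0.
Case m_21 = 1:
The clause (m_31') is unit, so m_31 = 0.
The clause (m_32) is unit, so m_32 = 1.
The clause (m_41') is unit, so m_41 = 0.
The clause (m_42) is unit, so m_42 = 1.
But (m_42') is also a unit clause — contradiction.
That branch fails; take m_21 = 0 instead.
The clause (m_22) is unit, so m_22 = 1.
The clause (m_32') is unit, so m_32 = 0.
The clause (m_31) is unit, so m_31 = 1.
The clause (m_41') is unit, so m_41 = 0.
The clause (m_42) is unit, so m_42 = 1.
But (m_42') is also a unit clause — contradiction.
Neither m_21 = 1 nor m_21 = 0 works.
Neither m_12 = 1 nor m_12 = 0 works.
That branch fails; take m_11 = 1 instead.
The clause (m_21') is unit, so m_21 = 0.
The clause (m_31') is unit, so m_31 = 0.
The clause (m_41') is unit, so m_41 = 0.
Case m_22 = 1:
The clause (m_12') is unit, so m_12 = 0.
The clause (m_32') is unit, so m_32 = 0.
The clause (m_33) is unit, so m_33 = 1.
The clause (m_42') is unit, so m_42 = 0.
The clause (m_43) is unit, so m_43 = 1.
But (m_43') is also a unit clause — contradiction.
That branch fails; take m_22 = 0 instead.
The clause (m_23) is unit, so m_23 = 1.
The clause (m_13') is unit, so m_13 = 0.
The clause (m_33') is unit, so m_33 = 0.
The clause (m_32) is unit, so m_32 = 1.
The clause (m_12') is unit, so m_12 = 0.
The clause (m_42') is unit, so m_42 = 0.
The clause (m_43) is unit, so m_43 = 1.
But (m_43') is also a unit clause — contradiction.
Neither m_22 = 1 nor m_22 = 0 works.
Neither m_11 = 1 nor m_11 = 0 works.
No assignment satisfies every clause.

Unsatisfiable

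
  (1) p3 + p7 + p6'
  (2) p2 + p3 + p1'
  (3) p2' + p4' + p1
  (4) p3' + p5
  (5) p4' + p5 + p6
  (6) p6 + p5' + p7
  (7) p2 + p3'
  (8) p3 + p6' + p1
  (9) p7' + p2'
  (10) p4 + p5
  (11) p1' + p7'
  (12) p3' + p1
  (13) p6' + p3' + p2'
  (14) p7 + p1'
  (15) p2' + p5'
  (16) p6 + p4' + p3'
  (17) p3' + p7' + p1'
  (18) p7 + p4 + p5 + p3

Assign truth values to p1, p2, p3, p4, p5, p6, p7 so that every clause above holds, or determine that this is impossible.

Branch on p3: set p3 = 0.
Branch on p7: set p7 = 1.
From the singleton clause (p2'), p2 = 0.
From the singleton clause (p1'), p1 = 0.
From the singleton clause (p6'), p6 = 0.
Branch on p4: set p4 = 1.
From the singleton clause (p5), p5 = 1.
This assignment satisfies each clause.

p1 ↦ 0, p2 ↦ 0, p3 ↦ 0, p4 ↦ 1, p5 ↦ 1, p6 ↦ 0, p7 ↦ 1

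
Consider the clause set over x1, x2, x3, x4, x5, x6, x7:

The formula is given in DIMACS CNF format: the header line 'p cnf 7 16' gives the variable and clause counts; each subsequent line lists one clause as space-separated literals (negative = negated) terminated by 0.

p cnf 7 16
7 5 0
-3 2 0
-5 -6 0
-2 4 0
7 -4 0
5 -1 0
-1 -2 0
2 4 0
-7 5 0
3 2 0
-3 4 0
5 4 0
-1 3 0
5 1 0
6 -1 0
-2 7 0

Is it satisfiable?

Satisfiable

Suppose x7 = True.
From the singleton clause (x5), x5 = True.
From the singleton clause (¬x6), x6 = False.
From the singleton clause (¬x1), x1 = False.
Suppose x3 = False.
From the singleton clause (x2), x2 = True.
From the singleton clause (x4), x4 = True.
All clauses are satisfied.
A satisfying assignment: x1=False; x2=True; x3=False; x4=True; x5=True; x6=False; x7=True.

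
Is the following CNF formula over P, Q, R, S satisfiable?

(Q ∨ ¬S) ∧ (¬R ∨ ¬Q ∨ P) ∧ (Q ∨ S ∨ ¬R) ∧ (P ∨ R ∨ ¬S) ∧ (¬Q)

(¬Q) alone gives Q = False.
(¬S) alone gives S = False.
(¬R) alone gives R = False.
All clauses hold; P can take either value.
A satisfying assignment: P: True,  Q: False,  R: False,  S: False.

Yes, satisfiable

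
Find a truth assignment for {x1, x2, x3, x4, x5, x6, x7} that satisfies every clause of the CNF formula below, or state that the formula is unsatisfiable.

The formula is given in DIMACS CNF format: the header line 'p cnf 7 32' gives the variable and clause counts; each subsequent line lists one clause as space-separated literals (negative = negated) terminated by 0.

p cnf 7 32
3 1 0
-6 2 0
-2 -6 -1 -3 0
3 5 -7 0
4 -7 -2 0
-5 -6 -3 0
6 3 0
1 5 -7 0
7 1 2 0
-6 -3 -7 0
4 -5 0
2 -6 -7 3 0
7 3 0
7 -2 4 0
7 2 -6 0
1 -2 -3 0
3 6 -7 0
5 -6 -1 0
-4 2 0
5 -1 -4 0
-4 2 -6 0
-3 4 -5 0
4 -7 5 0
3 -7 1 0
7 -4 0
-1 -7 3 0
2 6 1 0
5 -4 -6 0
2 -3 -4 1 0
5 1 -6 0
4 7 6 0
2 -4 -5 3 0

x1: True; x2: True; x3: True; x4: True; x5: True; x6: False; x7: True

Suppose x3 = True.
Suppose x6 = False.
Suppose x4 = True.
(x2) alone gives x2 = True.
(x1) alone gives x1 = True.
(x5) alone gives x5 = True.
(x7) alone gives x7 = True.
All clauses are satisfied.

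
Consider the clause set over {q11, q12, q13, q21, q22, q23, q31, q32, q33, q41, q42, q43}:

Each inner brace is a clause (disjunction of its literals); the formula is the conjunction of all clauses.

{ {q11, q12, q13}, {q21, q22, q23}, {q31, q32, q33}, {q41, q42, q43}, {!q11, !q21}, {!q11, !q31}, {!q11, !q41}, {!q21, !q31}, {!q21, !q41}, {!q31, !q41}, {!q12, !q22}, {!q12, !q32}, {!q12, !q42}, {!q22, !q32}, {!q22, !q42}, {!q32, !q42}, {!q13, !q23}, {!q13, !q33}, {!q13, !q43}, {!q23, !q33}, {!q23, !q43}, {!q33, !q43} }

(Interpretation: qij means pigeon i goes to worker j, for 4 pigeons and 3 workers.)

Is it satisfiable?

Case q11 = false:
Case q12 = true:
The clause (!q22) is unit, so q22 = false.
The clause (!q32) is unit, so q32 = false.
The clause (!q42) is unit, so q42 = false.
Case q21 = true:
The clause (!q31) is unit, so q31 = false.
The clause (q33) is unit, so q33 = true.
The clause (!q41) is unit, so q41 = false.
The clause (q43) is unit, so q43 = true.
But (!q43) is also a unit clause — contradiction.
So q21 must be the other value — set q21 = false.
The clause (q23) is unit, so q23 = true.
The clause (!q13) is unit, so q13 = false.
The clause (!q33) is unit, so q33 = false.
The clause (q31) is unit, so q31 = true.
The clause (!q41) is unit, so q41 = false.
The clause (q43) is unit, so q43 = true.
But (!q43) is also a unit clause — contradiction.
Neither q21 = true nor q21 = false works.
So q12 must be the other value — set q12 = false.
The clause (q13) is unit, so q13 = true.
The clause (!q23) is unit, so q23 = false.
The clause (!q33) is unit, so q33 = false.
The clause (!q43) is unit, so q43 = false.
Case q21 = true:
The clause (!q31) is unit, so q31 = false.
The clause (q32) is unit, so q32 = true.
The clause (!q41) is unit, so q41 = false.
The clause (q42) is unit, so q42 = true.
But (!q42) is also a unit clause — contradiction.
So q21 must be the other value — set q21 = false.
The clause (q22) is unit, so q22 = true.
The clause (!q32) is unit, so q32 = false.
The clause (q31) is unit, so q31 = true.
The clause (!q41) is unit, so q41 = false.
The clause (q42) is unit, so q42 = true.
But (!q42) is also a unit clause — contradiction.
Neither q21 = true nor q21 = false works.
Neither q12 = true nor q12 = false works.
So q11 must be the other value — set q11 = true.
The clause (!q21) is unit, so q21 = false.
The clause (!q31) is unit, so q31 = false.
The clause (!q41) is unit, so q41 = false.
Case q22 = true:
The clause (!q12) is unit, so q12 = false.
The clause (!q32) is unit, so q32 = false.
The clause (q33) is unit, so q33 = true.
The clause (!q42) is unit, so q42 = false.
The clause (q43) is unit, so q43 = true.
But (!q43) is also a unit clause — contradiction.
So q22 must be the other value — set q22 = false.
The clause (q23) is unit, so q23 = true.
The clause (!q13) is unit, so q13 = false.
The clause (!q33) is unit, so q33 = false.
The clause (q32) is unit, so q32 = true.
The clause (!q12) is unit, so q12 = false.
The clause (!q42) is unit, so q42 = false.
The clause (q43) is unit, so q43 = true.
But (!q43) is also a unit clause — contradiction.
Neither q22 = true nor q22 = false works.
Neither q11 = true nor q11 = false works.
No assignment satisfies every clause.

No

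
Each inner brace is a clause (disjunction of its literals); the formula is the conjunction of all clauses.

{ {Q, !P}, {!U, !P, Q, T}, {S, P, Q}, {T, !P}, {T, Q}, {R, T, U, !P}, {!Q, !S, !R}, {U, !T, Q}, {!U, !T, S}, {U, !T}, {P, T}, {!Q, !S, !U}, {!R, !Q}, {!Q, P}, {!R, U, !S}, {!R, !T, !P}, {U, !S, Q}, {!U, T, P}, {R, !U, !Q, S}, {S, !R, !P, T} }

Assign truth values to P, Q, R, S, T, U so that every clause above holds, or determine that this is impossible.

P: false; Q: false; R: true; S: true; T: true; U: true

Branch on Q: set Q = false.
Unit clause (!P) forces P = false.
Unit clause (S) forces S = true.
Unit clause (T) forces T = true.
Unit clause (U) forces U = true.
No clause remains; R is free.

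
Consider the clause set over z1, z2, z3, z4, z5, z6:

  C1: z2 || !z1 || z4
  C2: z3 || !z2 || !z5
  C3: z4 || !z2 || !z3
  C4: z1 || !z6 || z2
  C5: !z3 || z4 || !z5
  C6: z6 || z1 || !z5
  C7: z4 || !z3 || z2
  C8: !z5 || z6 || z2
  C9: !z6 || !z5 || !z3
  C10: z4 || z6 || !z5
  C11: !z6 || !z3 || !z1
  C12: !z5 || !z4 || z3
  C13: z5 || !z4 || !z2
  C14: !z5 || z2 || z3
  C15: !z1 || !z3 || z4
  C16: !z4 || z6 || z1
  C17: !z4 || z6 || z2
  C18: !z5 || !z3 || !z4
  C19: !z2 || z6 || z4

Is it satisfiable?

Satisfiable

Suppose z2 = false.
Suppose z1 = true.
The clause (z4) is unit, so z4 = true.
The clause (z6) is unit, so z6 = true.
The clause (!z3) is unit, so z3 = false.
The clause (!z5) is unit, so z5 = false.
This assignment satisfies each clause.
A satisfying assignment: z1=true,  z2=false,  z3=false,  z4=true,  z5=false,  z6=true.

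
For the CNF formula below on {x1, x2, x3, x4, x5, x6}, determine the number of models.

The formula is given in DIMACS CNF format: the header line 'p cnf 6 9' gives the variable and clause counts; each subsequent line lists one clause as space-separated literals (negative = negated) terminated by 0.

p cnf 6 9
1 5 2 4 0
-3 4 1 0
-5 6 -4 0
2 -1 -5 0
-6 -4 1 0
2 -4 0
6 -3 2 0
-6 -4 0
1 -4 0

19

There are 2^6 = 64 truth assignments over (x1, x2, x3, x4, x5, x6).
Split on x5. With x5 = True, the clauses containing x5 are satisfied and ¬x5 drops from the rest; 8 of the 2^5 = 32 assignments to the other variables satisfy what remains.
With x5 = False, by the same count on the reduced clause set, 11 assignments work.
Total: 8 + 11 = 19.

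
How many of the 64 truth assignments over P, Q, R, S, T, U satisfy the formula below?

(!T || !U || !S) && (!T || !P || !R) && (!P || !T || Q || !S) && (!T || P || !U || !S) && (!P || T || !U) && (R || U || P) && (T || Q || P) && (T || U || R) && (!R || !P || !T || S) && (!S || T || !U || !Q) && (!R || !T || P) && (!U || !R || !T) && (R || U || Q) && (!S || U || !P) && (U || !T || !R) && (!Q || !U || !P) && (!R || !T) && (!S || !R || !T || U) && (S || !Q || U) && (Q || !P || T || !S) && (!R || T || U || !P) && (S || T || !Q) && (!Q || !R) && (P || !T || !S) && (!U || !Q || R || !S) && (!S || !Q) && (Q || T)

3

There are 2^6 = 64 truth assignments over (P, Q, R, S, T, U).
Split on T. With T = true, the clauses containing T are satisfied and !T drops from the rest; 3 of the 2^5 = 32 assignments to the other variables satisfy what remains.
With T = false, by the same count on the reduced clause set, 0 assignments work.
(One model: P=F, Q=F, R=F, S=F, T=T, U=T.)
Total: 3 + 0 = 3.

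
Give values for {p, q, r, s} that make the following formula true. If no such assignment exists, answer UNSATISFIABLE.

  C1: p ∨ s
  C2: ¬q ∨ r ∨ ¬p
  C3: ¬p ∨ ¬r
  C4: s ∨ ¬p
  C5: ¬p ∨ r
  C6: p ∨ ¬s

UNSATISFIABLE

Try p = True.
(¬r) alone gives r = False.
But (r) is also a unit clause — contradiction.
Backtrack on p: now try p = False.
(s) alone gives s = True.
But (¬s) is also a unit clause — contradiction.
Neither p = True nor p = False works.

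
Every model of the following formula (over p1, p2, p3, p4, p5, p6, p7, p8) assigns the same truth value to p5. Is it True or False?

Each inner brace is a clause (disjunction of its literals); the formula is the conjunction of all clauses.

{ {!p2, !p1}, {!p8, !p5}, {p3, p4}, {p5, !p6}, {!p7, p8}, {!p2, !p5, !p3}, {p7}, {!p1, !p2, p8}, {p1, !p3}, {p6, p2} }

False

Suppose p5 = true.
Unit clause (!p8) forces p8 = false.
Unit clause (!p7) forces p7 = false.
Now (p7) is unsatisfied and unit — conflict.
So every satisfying assignment has p5 = False.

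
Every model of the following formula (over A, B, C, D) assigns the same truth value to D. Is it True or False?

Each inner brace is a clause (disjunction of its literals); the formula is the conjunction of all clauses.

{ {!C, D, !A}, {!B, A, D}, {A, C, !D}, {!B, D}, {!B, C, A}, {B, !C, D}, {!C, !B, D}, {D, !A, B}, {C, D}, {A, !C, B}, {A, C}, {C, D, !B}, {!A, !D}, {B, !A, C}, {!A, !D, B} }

Suppose D = false.
Unit clause (!B) forces B = false.
Unit clause (!C) forces C = false.
Now (C) is unsatisfied and unit — conflict.
So every satisfying assignment has D = True.

True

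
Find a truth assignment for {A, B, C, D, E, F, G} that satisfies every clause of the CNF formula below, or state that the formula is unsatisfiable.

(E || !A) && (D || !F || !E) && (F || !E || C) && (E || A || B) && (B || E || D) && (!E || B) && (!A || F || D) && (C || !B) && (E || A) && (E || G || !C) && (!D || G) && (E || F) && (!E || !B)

Try E = true.
Unit clause (B) forces B = true.
That conflicts with the unit clause (!B).
That branch fails; take E = false instead.
Unit clause (!A) forces A = false.
That conflicts with the unit clause (A).
Neither E = true nor E = false works.

UNSATISFIABLE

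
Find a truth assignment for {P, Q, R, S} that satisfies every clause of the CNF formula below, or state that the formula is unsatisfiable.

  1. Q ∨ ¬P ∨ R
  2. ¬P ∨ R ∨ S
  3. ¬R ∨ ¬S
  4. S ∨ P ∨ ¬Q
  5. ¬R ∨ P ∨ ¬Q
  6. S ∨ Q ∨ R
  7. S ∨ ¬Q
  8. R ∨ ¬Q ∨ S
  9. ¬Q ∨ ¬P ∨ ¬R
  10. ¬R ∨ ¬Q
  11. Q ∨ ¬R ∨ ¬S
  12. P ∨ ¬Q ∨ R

Case R = True:
The clause (¬S) is unit, so S = False.
The clause (¬Q) is unit, so Q = False.
All clauses hold; P can take either value.

P=False, Q=False, R=True, S=False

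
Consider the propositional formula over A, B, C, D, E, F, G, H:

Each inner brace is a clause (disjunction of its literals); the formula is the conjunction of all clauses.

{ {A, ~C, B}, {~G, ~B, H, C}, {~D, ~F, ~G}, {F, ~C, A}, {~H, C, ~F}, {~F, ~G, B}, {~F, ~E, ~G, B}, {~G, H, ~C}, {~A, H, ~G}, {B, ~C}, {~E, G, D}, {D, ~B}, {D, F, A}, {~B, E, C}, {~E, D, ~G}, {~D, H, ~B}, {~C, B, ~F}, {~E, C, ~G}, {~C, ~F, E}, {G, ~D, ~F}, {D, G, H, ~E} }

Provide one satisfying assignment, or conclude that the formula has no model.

A ↦ 1, B ↦ 0, C ↦ 0, D ↦ 1, E ↦ 1, F ↦ 0, G ↦ 0, H ↦ 1

Case B = 0:
(~C) alone gives C = 0.
Case H = 1:
(~F) alone gives F = 0.
Case D = 1:
Case E = 1:
(~G) alone gives G = 0.
All clauses hold; A can take either value.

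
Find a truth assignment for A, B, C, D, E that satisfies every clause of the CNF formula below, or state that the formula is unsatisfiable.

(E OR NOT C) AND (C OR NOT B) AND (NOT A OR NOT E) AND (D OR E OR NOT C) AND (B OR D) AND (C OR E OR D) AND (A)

A ↦ true; B ↦ false; C ↦ false; D ↦ true; E ↦ false

Unit clause (A) forces A = true.
Unit clause (NOT E) forces E = false.
Unit clause (NOT C) forces C = false.
Unit clause (NOT B) forces B = false.
Unit clause (D) forces D = true.
All clauses are satisfied.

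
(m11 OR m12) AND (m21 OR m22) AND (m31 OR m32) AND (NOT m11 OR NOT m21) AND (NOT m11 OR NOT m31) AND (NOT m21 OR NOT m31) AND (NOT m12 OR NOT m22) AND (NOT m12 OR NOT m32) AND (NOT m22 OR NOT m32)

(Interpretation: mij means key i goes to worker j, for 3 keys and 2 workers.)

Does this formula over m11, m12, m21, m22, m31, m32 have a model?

No, unsatisfiable

Case m11 = true:
Unit clause (NOT m21) forces m21 = false.
Unit clause (m22) forces m22 = true.
Unit clause (NOT m31) forces m31 = false.
Unit clause (m32) forces m32 = true.
That conflicts with the unit clause (NOT m32).
So m11 must be the other value — set m11 = false.
Unit clause (m12) forces m12 = true.
Unit clause (NOT m22) forces m22 = false.
Unit clause (m21) forces m21 = true.
Unit clause (NOT m31) forces m31 = false.
Unit clause (m32) forces m32 = true.
That conflicts with the unit clause (NOT m32).
Neither m11 = true nor m11 = false works.
No assignment satisfies every clause.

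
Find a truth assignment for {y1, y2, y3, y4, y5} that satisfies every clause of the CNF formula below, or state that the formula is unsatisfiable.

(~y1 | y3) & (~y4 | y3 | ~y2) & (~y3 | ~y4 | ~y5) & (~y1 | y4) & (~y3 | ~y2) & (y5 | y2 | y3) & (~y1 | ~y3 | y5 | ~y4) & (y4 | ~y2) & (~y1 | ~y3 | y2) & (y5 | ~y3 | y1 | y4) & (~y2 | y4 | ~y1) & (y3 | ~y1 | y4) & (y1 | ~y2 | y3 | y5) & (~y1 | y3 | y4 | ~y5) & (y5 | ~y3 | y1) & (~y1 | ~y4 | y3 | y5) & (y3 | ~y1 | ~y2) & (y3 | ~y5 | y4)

y1 ↦ 0; y2 ↦ 0; y3 ↦ 1; y4 ↦ 0; y5 ↦ 1

Suppose y1 = 0.
Suppose y3 = 1.
The clause (~y2) is unit, so y2 = 0.
The clause (y5) is unit, so y5 = 1.
The clause (~y4) is unit, so y4 = 0.
This assignment satisfies each clause.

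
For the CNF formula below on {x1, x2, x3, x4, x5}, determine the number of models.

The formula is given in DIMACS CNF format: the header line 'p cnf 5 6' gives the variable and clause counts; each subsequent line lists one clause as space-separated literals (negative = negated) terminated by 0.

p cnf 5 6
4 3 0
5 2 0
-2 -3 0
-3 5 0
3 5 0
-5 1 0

There are 2^5 = 32 truth assignments over (x1, x2, x3, x4, x5).
Split on x5. With x5 = True, the clauses containing x5 are satisfied and ¬x5 drops from the rest; 4 of the 2^4 = 16 assignments to the other variables satisfy what remains.
With x5 = False, by the same count on the reduced clause set, 0 assignments work.
Total: 4 + 0 = 4.

4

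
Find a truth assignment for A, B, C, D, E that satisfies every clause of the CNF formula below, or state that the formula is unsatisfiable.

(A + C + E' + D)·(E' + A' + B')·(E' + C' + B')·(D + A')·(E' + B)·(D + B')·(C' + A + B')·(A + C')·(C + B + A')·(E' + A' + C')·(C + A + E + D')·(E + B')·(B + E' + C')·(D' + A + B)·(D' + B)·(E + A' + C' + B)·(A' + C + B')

A=0; B=1; C=0; D=1; E=1

Case D = 1:
From the singleton clause (B), B = 1.
From the singleton clause (E), E = 1.
From the singleton clause (A'), A = 0.
From the singleton clause (C'), C = 0.
Every clause now holds.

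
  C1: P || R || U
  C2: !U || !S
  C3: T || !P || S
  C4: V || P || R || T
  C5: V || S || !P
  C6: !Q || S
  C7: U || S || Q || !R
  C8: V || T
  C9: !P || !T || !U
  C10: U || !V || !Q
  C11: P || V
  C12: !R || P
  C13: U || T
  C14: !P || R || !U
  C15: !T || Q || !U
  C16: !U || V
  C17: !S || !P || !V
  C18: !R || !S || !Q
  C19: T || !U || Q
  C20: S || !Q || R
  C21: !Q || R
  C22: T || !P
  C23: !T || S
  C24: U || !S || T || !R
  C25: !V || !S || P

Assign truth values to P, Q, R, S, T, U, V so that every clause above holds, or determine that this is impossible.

Branch on U: set U = false.
Unit clause (T) forces T = true.
Unit clause (S) forces S = true.
Branch on P: set P = true.
Unit clause (!V) forces V = false.
Branch on R: set R = true.
Unit clause (!Q) forces Q = false.
All clauses are satisfied.

P=true, Q=false, R=true, S=true, T=true, U=false, V=false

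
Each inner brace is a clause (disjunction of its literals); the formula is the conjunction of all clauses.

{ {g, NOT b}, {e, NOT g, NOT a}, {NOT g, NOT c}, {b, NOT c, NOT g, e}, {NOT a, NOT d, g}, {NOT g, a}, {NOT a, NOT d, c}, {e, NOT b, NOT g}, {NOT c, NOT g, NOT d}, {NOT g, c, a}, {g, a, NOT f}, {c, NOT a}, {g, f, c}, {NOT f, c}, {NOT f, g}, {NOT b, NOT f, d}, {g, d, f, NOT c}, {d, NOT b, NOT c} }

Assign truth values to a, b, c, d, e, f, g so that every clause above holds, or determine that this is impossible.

a: false; b: false; c: true; d: true; e: true; f: false; g: false

Try g = false.
From the singleton clause (NOT b), b = false.
From the singleton clause (NOT f), f = false.
From the singleton clause (c), c = true.
From the singleton clause (d), d = true.
From the singleton clause (NOT a), a = false.
No clause remains; e is free.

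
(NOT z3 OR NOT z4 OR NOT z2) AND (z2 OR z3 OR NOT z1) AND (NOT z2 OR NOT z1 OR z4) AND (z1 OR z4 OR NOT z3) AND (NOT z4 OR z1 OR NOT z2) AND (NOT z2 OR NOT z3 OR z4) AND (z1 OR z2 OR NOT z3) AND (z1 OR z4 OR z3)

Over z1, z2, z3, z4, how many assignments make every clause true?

There are 2^4 = 16 truth assignments over (z1, z2, z3, z4).
Check each against the 8 clauses (columns in the order z1, z2, z3, z4):
  F F F F  ✗ fails (z1 OR z4 OR z3)
  F F F T  ✓ satisfies all
  F F T F  ✗ fails (z1 OR z4 OR NOT z3)
  F F T T  ✗ fails (z1 OR z2 OR NOT z3)
  F T F F  ✗ fails (z1 OR z4 OR z3)
  F T F T  ✗ fails (NOT z4 OR z1 OR NOT z2)
  F T T F  ✗ fails (z1 OR z4 OR NOT z3)
  F T T T  ✗ fails (NOT z3 OR NOT z4 OR NOT z2)
  T F F F  ✗ fails (z2 OR z3 OR NOT z1)
  T F F T  ✗ fails (z2 OR z3 OR NOT z1)
  T F T F  ✓ satisfies all
  T F T T  ✓ satisfies all
  T T F F  ✗ fails (NOT z2 OR NOT z1 OR z4)
  T T F T  ✓ satisfies all
  T T T F  ✗ fails (NOT z2 OR NOT z1 OR z4)
  T T T T  ✗ fails (NOT z3 OR NOT z4 OR NOT z2)
4 of the 16 rows are models.

4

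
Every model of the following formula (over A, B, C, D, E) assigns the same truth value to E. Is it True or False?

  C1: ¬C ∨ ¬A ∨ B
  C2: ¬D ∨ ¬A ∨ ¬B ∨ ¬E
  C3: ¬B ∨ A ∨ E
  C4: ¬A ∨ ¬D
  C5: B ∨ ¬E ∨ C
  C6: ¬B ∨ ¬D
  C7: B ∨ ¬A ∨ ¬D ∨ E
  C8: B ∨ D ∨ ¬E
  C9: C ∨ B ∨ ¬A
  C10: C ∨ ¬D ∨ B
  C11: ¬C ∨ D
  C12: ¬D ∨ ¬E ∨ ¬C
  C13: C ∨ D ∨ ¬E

Suppose E = True.
Suppose A = False.
Suppose B = True.
From the singleton clause (¬D), D = False.
From the singleton clause (¬C), C = False.
But (C) is also a unit clause — contradiction.
So B must be the other value — set B = False.
From the singleton clause (C), C = True.
From the singleton clause (D), D = True.
But (¬D) is also a unit clause — contradiction.
Either choice for B ends in contradiction.
So A must be the other value — set A = True.
From the singleton clause (¬D), D = False.
From the singleton clause (B), B = True.
From the singleton clause (¬C), C = False.
But (C) is also a unit clause — contradiction.
Either choice for A ends in contradiction.
So every satisfying assignment has E = False.

False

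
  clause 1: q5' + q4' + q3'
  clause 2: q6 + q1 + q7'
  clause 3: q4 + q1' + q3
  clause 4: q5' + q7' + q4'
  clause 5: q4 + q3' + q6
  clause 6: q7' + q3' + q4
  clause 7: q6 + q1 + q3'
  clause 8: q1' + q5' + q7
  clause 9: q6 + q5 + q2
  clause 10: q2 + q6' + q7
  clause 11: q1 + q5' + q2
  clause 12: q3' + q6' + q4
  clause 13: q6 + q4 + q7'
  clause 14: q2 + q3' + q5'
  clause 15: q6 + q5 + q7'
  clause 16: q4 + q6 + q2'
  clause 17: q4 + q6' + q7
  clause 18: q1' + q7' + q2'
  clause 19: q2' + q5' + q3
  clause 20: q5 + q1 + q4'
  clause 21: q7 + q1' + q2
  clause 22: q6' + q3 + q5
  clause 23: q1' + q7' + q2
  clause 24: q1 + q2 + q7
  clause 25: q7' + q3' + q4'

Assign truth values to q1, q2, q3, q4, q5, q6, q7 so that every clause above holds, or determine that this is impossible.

Suppose q5 = 0.
Suppose q6 = 1.
The clause (q3) is unit, so q3 = 1.
The clause (q4) is unit, so q4 = 1.
The clause (q1) is unit, so q1 = 1.
The clause (q7') is unit, so q7 = 0.
The clause (q2) is unit, so q2 = 1.
Every clause now holds.

q1: 1; q2: 1; q3: 1; q4: 1; q5: 0; q6: 1; q7: 0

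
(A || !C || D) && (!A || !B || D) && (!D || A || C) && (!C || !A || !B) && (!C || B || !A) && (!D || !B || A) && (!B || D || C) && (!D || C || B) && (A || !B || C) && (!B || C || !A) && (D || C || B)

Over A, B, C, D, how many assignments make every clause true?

1

There are 2^4 = 16 truth assignments over (A, B, C, D).
Check each against the 11 clauses (columns in the order A, B, C, D):
  F F F F  ✗ fails (D || C || B)
  F F F T  ✗ fails (!D || A || C)
  F F T F  ✗ fails (A || !C || D)
  F F T T  ✓ satisfies all
  F T F F  ✗ fails (!B || D || C)
  F T F T  ✗ fails (!D || A || C)
  F T T F  ✗ fails (A || !C || D)
  F T T T  ✗ fails (!D || !B || A)
  T F F F  ✗ fails (D || C || B)
  T F F T  ✗ fails (!D || C || B)
  T F T F  ✗ fails (!C || B || !A)
  T F T T  ✗ fails (!C || B || !A)
  T T F F  ✗ fails (!A || !B || D)
  T T F T  ✗ fails (!B || C || !A)
  T T T F  ✗ fails (!A || !B || D)
  T T T T  ✗ fails (!C || !A || !B)
1 of the 16 rows is a model.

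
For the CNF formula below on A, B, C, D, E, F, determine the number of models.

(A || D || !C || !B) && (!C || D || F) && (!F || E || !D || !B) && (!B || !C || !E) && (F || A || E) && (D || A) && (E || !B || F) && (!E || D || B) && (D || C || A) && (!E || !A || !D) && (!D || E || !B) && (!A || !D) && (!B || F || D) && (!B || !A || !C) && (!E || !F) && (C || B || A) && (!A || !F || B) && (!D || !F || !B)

5

There are 2^6 = 64 truth assignments over (A, B, C, D, E, F).
Split on B. With B = true, the clauses containing B are satisfied and !B drops from the rest; 2 of the 2^5 = 32 assignments to the other variables satisfy what remains.
With B = false, by the same count on the reduced clause set, 3 assignments work.
Total: 2 + 3 = 5.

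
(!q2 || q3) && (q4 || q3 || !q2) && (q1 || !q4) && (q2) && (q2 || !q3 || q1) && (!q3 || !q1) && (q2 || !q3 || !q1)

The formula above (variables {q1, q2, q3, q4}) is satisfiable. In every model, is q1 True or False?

False

Suppose q1 = true.
(q2) alone gives q2 = true.
(q3) alone gives q3 = true.
But (!q3) is also a unit clause — contradiction.
So every satisfying assignment has q1 = False.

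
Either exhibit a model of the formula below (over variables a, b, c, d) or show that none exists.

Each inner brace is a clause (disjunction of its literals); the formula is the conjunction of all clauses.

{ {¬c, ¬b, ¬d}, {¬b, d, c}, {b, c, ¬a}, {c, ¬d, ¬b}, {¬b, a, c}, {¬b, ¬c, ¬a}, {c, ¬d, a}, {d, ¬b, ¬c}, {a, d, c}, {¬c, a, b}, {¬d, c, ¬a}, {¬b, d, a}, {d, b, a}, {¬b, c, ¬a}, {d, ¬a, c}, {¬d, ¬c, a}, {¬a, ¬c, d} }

Try c = True.
Try b = False.
From the singleton clause (a), a = True.
From the singleton clause (d), d = True.
Every clause now holds.

a: True; b: False; c: True; d: True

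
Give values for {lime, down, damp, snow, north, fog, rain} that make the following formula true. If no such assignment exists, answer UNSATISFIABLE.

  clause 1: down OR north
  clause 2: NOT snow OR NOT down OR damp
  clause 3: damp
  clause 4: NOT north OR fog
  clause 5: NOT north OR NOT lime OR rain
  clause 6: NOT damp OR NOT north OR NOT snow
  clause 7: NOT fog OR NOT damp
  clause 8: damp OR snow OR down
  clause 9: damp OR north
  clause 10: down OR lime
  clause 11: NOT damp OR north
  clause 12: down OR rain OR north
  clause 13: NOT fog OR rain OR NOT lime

UNSATISFIABLE

Unit clause (damp) forces damp = true.
Unit clause (NOT fog) forces fog = false.
Unit clause (NOT north) forces north = false.
Now (north) is unsatisfied and unit — conflict.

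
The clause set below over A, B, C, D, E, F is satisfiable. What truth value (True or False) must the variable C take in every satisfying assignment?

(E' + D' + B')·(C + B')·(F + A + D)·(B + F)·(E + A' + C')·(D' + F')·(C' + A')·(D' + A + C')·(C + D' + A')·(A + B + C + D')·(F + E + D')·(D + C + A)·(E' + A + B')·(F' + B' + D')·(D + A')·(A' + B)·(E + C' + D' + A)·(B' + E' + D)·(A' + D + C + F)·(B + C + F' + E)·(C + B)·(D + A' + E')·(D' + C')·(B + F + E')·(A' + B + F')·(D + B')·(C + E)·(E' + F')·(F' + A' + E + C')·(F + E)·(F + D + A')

Suppose C = 0.
(B') alone gives B = 0.
That conflicts with the unit clause (B).
So every satisfying assignment has C = True.

True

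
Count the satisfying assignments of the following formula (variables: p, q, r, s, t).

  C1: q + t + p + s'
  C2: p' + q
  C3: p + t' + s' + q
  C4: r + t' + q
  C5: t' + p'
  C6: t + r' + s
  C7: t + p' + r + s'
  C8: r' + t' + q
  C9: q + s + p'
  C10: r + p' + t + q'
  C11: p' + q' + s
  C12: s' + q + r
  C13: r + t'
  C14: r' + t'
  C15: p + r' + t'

5

There are 2^5 = 32 truth assignments over (p, q, r, s, t).
Split on s. With s = 1, the clauses containing s are satisfied and s' drops from the rest; 3 of the 2^4 = 16 assignments to the other variables satisfy what remains.
With s = 0, by the same count on the reduced clause set, 2 assignments work.
Total: 3 + 2 = 5.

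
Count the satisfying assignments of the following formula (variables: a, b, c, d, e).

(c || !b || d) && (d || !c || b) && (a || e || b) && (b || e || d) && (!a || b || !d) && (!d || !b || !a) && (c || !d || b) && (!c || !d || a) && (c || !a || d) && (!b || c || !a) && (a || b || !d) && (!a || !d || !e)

There are 2^5 = 32 truth assignments over (a, b, c, d, e).
Split on e. With e = true, the clauses containing e are satisfied and !e drops from the rest; 4 of the 2^4 = 16 assignments to the other variables satisfy what remains.
With e = false, by the same count on the reduced clause set, 3 assignments work.
(One model: a=F, b=F, c=F, d=F, e=T.)
Total: 4 + 3 = 7.

7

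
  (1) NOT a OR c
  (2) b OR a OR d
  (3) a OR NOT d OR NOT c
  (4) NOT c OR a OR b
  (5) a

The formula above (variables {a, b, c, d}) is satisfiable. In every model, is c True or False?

True

Suppose c = false.
Unit clause (NOT a) forces a = false.
But (a) is also a unit clause — contradiction.
So every satisfying assignment has c = True.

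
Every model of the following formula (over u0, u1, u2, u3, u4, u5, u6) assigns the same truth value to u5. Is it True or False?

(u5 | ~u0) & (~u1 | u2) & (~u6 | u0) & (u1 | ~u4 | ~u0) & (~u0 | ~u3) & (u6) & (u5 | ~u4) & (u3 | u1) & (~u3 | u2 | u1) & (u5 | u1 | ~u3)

True

Suppose u5 = 0.
Unit clause (~u0) forces u0 = 0.
Unit clause (~u6) forces u6 = 0.
Now (u6) is unsatisfied and unit — conflict.
So every satisfying assignment has u5 = True.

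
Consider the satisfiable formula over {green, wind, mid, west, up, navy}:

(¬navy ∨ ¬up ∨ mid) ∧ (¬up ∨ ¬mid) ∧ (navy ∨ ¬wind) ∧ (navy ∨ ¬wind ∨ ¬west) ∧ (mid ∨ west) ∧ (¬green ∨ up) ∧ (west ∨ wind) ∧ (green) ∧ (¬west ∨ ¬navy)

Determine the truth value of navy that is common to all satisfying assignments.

False

Suppose navy = True.
The clause (green) is unit, so green = True.
The clause (up) is unit, so up = True.
The clause (mid) is unit, so mid = True.
Now (¬mid) is unsatisfied and unit — conflict.
So every satisfying assignment has navy = False.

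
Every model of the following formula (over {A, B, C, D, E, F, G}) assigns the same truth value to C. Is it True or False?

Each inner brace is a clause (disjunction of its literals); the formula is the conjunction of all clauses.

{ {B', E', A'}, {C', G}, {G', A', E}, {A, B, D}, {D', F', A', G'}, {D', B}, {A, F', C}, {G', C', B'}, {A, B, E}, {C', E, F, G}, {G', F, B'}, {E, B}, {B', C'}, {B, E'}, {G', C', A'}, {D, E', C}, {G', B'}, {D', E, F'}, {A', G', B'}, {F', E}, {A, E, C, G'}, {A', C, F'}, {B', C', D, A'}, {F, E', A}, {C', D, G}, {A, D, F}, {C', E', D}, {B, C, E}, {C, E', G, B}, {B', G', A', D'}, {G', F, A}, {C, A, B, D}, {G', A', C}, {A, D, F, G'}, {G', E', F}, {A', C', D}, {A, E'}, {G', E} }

Suppose C = 1.
The clause (G) is unit, so G = 1.
The clause (B') is unit, so B = 0.
The clause (D') is unit, so D = 0.
The clause (A) is unit, so A = 1.
But (A') is also a unit clause — contradiction.
So every satisfying assignment has C = False.

False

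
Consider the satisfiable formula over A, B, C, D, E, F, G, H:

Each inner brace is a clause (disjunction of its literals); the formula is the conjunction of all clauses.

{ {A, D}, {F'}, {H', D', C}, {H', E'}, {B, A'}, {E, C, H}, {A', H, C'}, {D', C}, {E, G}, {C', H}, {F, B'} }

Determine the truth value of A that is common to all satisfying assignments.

False

Suppose A = 1.
The clause (F') is unit, so F = 0.
The clause (B) is unit, so B = 1.
Now (B') is unsatisfied and unit — conflict.
So every satisfying assignment has A = False.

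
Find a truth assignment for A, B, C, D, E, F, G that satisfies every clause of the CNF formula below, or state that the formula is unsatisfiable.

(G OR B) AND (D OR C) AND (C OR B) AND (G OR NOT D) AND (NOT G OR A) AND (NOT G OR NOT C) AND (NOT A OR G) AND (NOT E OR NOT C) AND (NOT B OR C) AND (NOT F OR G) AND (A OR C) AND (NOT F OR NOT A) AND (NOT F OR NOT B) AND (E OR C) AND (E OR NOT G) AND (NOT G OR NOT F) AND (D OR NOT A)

Suppose G = false.
The clause (B) is unit, so B = true.
The clause (NOT D) is unit, so D = false.
The clause (C) is unit, so C = true.
The clause (NOT A) is unit, so A = false.
The clause (NOT E) is unit, so E = false.
The clause (NOT F) is unit, so F = false.
This assignment satisfies each clause.

A: false; B: true; C: true; D: false; E: false; F: false; G: false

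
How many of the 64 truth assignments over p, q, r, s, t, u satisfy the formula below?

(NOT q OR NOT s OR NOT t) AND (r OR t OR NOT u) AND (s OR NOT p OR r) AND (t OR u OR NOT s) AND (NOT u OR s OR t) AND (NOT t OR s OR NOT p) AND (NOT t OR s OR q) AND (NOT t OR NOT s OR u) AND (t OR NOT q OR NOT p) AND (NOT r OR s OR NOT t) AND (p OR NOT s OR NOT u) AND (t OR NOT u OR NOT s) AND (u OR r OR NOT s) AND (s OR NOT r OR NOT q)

There are 2^6 = 64 truth assignments over (p, q, r, s, t, u).
Split on r. With r = true, the clauses containing r are satisfied and NOT r drops from the rest; 3 of the 2^5 = 32 assignments to the other variables satisfy what remains.
With r = false, by the same count on the reduced clause set, 5 assignments work.
(One model: p=F, q=F, r=F, s=F, t=F, u=F.)
Total: 3 + 5 = 8.

8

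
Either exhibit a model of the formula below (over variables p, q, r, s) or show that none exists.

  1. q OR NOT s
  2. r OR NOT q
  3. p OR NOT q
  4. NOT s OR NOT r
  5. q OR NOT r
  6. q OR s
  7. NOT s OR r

p ↦ true,  q ↦ true,  r ↦ true,  s ↦ false

Suppose q = true.
The clause (r) is unit, so r = true.
The clause (p) is unit, so p = true.
The clause (NOT s) is unit, so s = false.
Every clause now holds.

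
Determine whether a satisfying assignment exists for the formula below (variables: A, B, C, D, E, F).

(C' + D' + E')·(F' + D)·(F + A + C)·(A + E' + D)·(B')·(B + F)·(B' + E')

The clause (B') is unit, so B = 0.
The clause (F) is unit, so F = 1.
The clause (D) is unit, so D = 1.
Suppose C = 0.
No clause remains; A, E are free.
A satisfying assignment: A: 1,  B: 0,  C: 0,  D: 1,  E: 0,  F: 1.

Yes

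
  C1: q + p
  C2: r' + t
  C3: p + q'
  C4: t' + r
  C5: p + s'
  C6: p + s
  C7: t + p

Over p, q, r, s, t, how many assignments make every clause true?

There are 2^5 = 32 truth assignments over (p, q, r, s, t).
Split on r. With r = 1, the clauses containing r are satisfied and r' drops from the rest; 4 of the 2^4 = 16 assignments to the other variables satisfy what remains.
With r = 0, by the same count on the reduced clause set, 4 assignments work.
Total: 4 + 4 = 8.

8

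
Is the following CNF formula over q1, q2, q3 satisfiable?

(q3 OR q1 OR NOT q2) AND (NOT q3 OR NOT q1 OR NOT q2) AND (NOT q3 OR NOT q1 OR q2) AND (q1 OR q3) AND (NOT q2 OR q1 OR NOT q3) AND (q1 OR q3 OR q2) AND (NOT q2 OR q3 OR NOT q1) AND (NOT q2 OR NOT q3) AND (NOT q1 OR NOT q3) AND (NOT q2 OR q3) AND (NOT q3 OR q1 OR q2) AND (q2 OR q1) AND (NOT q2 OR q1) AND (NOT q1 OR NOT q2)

Suppose q1 = true.
The clause (NOT q3) is unit, so q3 = false.
The clause (NOT q2) is unit, so q2 = false.
Every clause now holds.
A satisfying assignment: q1 ↦ true; q2 ↦ false; q3 ↦ false.

Yes, satisfiable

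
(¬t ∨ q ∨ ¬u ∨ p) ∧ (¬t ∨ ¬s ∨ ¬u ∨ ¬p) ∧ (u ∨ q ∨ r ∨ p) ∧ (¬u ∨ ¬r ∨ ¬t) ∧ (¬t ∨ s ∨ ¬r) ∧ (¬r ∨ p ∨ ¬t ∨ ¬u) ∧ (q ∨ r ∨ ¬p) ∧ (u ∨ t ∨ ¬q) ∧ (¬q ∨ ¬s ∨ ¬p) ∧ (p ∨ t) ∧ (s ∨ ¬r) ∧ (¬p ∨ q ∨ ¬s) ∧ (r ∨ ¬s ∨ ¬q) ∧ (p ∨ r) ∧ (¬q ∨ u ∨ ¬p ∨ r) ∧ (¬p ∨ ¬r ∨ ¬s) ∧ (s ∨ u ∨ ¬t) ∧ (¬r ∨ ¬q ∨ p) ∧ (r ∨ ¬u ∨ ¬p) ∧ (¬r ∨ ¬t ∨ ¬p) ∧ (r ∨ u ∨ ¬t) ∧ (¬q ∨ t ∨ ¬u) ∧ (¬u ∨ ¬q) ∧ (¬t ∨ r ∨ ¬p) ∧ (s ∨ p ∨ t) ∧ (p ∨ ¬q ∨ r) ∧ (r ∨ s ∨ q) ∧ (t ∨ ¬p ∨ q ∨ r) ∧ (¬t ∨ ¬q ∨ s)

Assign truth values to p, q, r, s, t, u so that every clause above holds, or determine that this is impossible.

p: False; q: False; r: True; s: True; t: True; u: False

Branch on p: set p = False.
From the singleton clause (t), t = True.
From the singleton clause (r), r = True.
From the singleton clause (¬u), u = False.
From the singleton clause (s), s = True.
From the singleton clause (¬q), q = False.
Every clause now holds.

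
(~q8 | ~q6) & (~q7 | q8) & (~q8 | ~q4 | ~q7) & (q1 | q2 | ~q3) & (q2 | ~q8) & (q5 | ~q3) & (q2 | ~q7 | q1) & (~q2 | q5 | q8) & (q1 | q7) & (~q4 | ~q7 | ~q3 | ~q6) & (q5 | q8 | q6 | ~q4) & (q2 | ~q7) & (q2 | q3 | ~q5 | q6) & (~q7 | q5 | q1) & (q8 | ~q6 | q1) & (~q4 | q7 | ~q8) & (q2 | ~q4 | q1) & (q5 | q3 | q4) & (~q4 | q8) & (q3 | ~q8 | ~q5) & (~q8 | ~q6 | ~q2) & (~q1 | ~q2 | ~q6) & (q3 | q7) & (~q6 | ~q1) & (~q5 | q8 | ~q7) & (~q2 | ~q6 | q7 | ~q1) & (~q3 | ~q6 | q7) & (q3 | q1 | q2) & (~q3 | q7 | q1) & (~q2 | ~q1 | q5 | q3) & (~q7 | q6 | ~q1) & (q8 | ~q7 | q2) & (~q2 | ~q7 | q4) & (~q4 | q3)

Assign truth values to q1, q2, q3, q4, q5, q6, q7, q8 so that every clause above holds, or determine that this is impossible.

q1 ↦ 1, q2 ↦ 0, q3 ↦ 1, q4 ↦ 0, q5 ↦ 1, q6 ↦ 0, q7 ↦ 0, q8 ↦ 0

Suppose q8 = 0.
The clause (~q7) is unit, so q7 = 0.
The clause (q1) is unit, so q1 = 1.
The clause (~q4) is unit, so q4 = 0.
The clause (q3) is unit, so q3 = 1.
The clause (q5) is unit, so q5 = 1.
The clause (~q6) is unit, so q6 = 0.
Every clause is now satisfied; q2 is unconstrained.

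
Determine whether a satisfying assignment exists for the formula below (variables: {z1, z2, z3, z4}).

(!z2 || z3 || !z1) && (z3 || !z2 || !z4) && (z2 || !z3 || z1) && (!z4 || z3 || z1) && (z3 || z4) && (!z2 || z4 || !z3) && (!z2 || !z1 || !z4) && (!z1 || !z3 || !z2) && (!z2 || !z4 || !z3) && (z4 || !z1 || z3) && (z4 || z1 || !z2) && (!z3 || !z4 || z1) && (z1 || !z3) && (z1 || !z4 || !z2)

Suppose z3 = false.
The clause (z4) is unit, so z4 = true.
The clause (!z2) is unit, so z2 = false.
The clause (z1) is unit, so z1 = true.
All clauses are satisfied.
A satisfying assignment: z1=true,  z2=false,  z3=false,  z4=true.

Satisfiable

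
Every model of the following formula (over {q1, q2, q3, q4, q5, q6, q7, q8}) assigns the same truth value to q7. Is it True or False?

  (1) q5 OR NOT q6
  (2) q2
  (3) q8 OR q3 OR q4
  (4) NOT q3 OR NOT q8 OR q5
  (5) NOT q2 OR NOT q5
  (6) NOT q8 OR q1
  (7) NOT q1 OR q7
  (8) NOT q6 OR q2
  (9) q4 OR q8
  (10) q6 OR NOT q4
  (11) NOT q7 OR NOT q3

True

Suppose q7 = false.
(q2) alone gives q2 = true.
(NOT q5) alone gives q5 = false.
(NOT q6) alone gives q6 = false.
(NOT q1) alone gives q1 = false.
(NOT q8) alone gives q8 = false.
(q4) alone gives q4 = true.
But (NOT q4) is also a unit clause — contradiction.
So every satisfying assignment has q7 = True.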